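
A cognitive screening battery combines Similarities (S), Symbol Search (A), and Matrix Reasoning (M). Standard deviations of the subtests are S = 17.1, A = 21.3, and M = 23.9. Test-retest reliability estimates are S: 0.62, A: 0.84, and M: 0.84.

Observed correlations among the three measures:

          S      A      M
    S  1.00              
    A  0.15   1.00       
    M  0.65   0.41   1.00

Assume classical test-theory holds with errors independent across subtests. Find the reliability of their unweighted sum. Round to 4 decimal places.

Var(S+A+M) = 17.1² + 21.3² + 23.9² + 2·[17.1·21.3·0.15 + 17.1·23.9·0.65 + 21.3·23.9·0.41] = 1317.31 + 1058 = 2375.31.
Because errors are independent across components, Cov(Tᵢ,Tⱼ) = Cov(Xᵢ,Xⱼ); the off-diagonal part of the true-score variance is the same as above.
True-score variance = [17.1²·0.62 + 21.3²·0.84 + 23.9²·0.84] + 1058 = 1042.21 + 1058 = 2100.21.
Reliability = 2100.21 / 2375.31 = 0.8842.

0.8842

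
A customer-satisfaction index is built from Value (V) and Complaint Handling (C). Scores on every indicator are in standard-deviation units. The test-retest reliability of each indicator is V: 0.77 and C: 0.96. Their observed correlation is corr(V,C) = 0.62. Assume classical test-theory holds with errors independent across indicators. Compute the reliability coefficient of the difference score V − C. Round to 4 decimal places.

Var(V−C) = 1 + 1 − 2·0.62 = 2 − 1.24 = 0.76.
Because errors are independent across components, Cov(Tᵢ,Tⱼ) = Cov(Xᵢ,Xⱼ); the off-diagonal part of the true-score variance is the same as above.
True-score variance = [0.77 + 0.96] − 1.24 = 1.73 − 1.24 = 0.49.
Reliability = 0.49 / 0.76 = 0.6447.

0.6447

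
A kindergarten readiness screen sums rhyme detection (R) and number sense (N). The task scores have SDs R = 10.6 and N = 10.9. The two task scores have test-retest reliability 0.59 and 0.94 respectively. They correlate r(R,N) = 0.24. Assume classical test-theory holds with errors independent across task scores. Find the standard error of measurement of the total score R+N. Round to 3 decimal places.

7.294

Var(total) = 231.17 + 55.4592 = 286.629.
True-score variance = 177.974 + 55.4592 = 233.433, so reliability = 0.8144.
Error variance = 286.629 − 233.433 = 53.1962; SEM = √53.1962 = 7.294.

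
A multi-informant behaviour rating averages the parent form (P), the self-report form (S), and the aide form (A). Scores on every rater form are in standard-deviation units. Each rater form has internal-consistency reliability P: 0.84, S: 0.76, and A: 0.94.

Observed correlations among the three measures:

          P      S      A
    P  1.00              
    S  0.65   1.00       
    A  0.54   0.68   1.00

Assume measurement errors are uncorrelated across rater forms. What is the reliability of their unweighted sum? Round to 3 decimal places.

Var(P+S+A) = 3 + 2·[0.65 + 0.54 + 0.68] = 3 + 3.74 = 6.74.
Because errors are independent across components, Cov(Tᵢ,Tⱼ) = Cov(Xᵢ,Xⱼ); the off-diagonal part of the true-score variance is the same as above.
True-score variance = [0.84 + 0.76 + 0.94] + 3.74 = 2.54 + 3.74 = 6.28.
Reliability = 6.28 / 6.74 = 0.932.

0.932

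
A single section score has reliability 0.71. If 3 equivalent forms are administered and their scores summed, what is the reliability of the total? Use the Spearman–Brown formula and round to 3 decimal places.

ρ_k = kρ / (1 + (k−1)ρ) = 3·0.71 / (1 + 2·0.71) = 2.130 / 2.420 = 0.880.

0.880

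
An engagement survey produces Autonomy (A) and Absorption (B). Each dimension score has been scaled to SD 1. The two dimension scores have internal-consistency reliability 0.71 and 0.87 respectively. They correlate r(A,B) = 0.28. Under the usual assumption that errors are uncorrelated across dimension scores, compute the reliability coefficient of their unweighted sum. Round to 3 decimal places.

0.836

Var(A+B) = 2 + 2·[0.28] = 2 + 0.56 = 2.56.
Because errors are independent across components, Cov(Tᵢ,Tⱼ) = Cov(Xᵢ,Xⱼ); the off-diagonal part of the true-score variance is the same as above.
True-score variance = [0.71 + 0.87] + 0.56 = 1.58 + 0.56 = 2.14.
Reliability = 2.14 / 2.56 = 0.836.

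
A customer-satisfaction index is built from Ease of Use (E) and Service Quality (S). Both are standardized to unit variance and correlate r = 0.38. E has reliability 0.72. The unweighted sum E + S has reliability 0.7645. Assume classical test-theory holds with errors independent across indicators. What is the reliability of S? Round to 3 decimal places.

Var(E+S) = 2 + 2·0.38 = 2.760.
True-score variance = ρ_E + ρ_S + 2·0.38, so 0.7645 = (0.72 + ρ_S + 0.76) / 2.760.
ρ_S = 0.7645·2.760 − 0.72 − 0.76 = 0.630.

0.630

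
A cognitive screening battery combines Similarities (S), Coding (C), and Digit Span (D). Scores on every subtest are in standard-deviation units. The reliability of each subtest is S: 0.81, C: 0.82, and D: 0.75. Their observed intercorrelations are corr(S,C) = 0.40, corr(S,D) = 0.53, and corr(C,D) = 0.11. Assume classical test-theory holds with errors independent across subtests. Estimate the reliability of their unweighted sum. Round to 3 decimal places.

Var(S+C+D) = 3 + 2·[0.40 + 0.53 + 0.11] = 3 + 2.08 = 5.08.
With uncorrelated errors the cross-covariances are all true-score covariance, so they carry over unchanged; only the diagonal terms shrink to ρᵢσᵢ².
True-score variance = [0.81 + 0.82 + 0.75] + 2.08 = 2.38 + 2.08 = 4.46.
Reliability = 4.46 / 5.08 = 0.878.

0.878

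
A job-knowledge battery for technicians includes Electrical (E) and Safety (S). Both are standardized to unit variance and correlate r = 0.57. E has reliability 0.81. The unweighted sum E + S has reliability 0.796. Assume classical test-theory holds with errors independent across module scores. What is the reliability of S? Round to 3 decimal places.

0.549

Var(E+S) = 2 + 2·0.57 = 3.140.
True-score variance = ρ_E + ρ_S + 2·0.57, so 0.796 = (0.81 + ρ_S + 1.14) / 3.140.
ρ_S = 0.796·3.140 − 0.81 − 1.14 = 0.549.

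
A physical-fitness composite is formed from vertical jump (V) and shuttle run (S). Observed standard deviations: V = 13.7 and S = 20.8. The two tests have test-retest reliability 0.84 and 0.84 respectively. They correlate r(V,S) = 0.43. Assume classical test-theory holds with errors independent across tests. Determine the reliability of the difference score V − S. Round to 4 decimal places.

Var(V−S) = 13.7² + 20.8² − 2·13.7·20.8·0.43 = 620.33 − 245.066 = 375.264.
Under uncorrelated errors the observed covariances equal the true-score covariances, so only the own-variance terms attenuate.
True-score variance = [13.7²·0.84 + 20.8²·0.84] − 245.066 = 521.077 − 245.066 = 276.012.
Reliability = 276.012 / 375.264 = 0.7355.

0.7355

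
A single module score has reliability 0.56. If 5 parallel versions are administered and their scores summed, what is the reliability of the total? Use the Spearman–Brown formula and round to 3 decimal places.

0.864

ρ_k = kρ / (1 + (k−1)ρ) = 5·0.56 / (1 + 4·0.56) = 2.800 / 3.240 = 0.864.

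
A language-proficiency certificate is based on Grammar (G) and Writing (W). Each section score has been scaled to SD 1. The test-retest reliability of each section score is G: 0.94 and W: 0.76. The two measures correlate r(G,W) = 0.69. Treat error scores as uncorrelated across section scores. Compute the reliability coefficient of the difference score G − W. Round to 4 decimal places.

0.5161

Var(G−W) = 1 + 1 − 2·0.69 = 2 − 1.38 = 0.62.
Because errors are independent across components, Cov(Tᵢ,Tⱼ) = Cov(Xᵢ,Xⱼ); the off-diagonal part of the true-score variance is the same as above.
True-score variance = [0.94 + 0.76] − 1.38 = 1.7 − 1.38 = 0.32.
Reliability = 0.32 / 0.62 = 0.5161.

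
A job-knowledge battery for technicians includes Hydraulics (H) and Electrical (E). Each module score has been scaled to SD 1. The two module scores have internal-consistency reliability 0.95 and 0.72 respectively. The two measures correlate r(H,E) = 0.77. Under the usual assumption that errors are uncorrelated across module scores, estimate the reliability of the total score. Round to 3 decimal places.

0.907

Var(H+E) = 2 + 2·[0.77] = 2 + 1.54 = 3.54.
Because errors are independent across components, Cov(Tᵢ,Tⱼ) = Cov(Xᵢ,Xⱼ); the off-diagonal part of the true-score variance is the same as above.
True-score variance = [0.95 + 0.72] + 1.54 = 1.67 + 1.54 = 3.21.
Reliability = 3.21 / 3.54 = 0.907.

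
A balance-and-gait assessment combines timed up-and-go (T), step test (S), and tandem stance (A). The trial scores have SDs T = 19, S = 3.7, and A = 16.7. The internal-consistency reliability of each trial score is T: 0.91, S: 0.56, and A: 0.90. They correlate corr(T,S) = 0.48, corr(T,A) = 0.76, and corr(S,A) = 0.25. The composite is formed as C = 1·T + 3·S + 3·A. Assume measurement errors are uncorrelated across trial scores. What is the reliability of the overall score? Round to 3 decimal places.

Var(C) = 19² + 3²·3.7² + 3²·16.7² + 2·[3·19·3.7·0.48 + 3·19·16.7·0.76 + 9·3.7·16.7·0.25] = 2994.22 + 1927.41 = 4921.63.
Under uncorrelated errors the observed covariances equal the true-score covariances, so only the own-variance terms attenuate.
True-score variance = [19²·0.91 + 3²·3.7²·0.56 + 3²·16.7²·0.90] + 1927.41 = 2656.52 + 1927.41 = 4583.92.
Reliability = 4583.92 / 4921.63 = 0.931.

0.931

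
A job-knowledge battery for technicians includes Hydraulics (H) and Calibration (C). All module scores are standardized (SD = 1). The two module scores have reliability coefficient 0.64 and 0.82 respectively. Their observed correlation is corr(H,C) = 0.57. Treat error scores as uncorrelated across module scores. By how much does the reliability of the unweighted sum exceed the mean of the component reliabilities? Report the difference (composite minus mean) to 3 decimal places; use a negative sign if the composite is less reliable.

0.098

Var(sum) = 2 + 1.14 = 3.14; true-score variance = 1.46 + 1.14 = 2.6; composite reliability = 0.8280.
Mean component reliability = 0.7300.
Difference = 0.8280 − 0.7300 = 0.098.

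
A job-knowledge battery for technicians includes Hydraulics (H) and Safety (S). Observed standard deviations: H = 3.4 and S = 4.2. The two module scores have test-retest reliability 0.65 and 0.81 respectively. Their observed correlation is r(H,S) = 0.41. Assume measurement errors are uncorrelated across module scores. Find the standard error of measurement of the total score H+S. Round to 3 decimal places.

Var(total) = 29.2 + 11.7096 = 40.9096.
True-score variance = 21.8024 + 11.7096 = 33.512, so reliability = 0.8192.
Error variance = 40.9096 − 33.512 = 7.3976; SEM = √7.3976 = 2.720.

2.720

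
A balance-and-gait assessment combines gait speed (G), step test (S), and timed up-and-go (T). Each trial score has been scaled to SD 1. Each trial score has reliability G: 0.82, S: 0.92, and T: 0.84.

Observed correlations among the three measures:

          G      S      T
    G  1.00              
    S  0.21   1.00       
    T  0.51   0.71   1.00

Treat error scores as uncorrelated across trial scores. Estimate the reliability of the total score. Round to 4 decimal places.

Var(G+S+T) = 3 + 2·[0.21 + 0.51 + 0.71] = 3 + 2.86 = 5.86.
Under uncorrelated errors the observed covariances equal the true-score covariances, so only the own-variance terms attenuate.
True-score variance = [0.82 + 0.92 + 0.84] + 2.86 = 2.58 + 2.86 = 5.44.
Reliability = 5.44 / 5.86 = 0.9283.

0.9283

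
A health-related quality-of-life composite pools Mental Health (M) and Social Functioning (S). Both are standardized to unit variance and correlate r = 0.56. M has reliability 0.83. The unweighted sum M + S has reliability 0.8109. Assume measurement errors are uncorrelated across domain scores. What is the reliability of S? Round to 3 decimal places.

0.580

Var(M+S) = 2 + 2·0.56 = 3.120.
True-score variance = ρ_M + ρ_S + 2·0.56, so 0.8109 = (0.83 + ρ_S + 1.12) / 3.120.
ρ_S = 0.8109·3.120 − 0.83 − 1.12 = 0.580.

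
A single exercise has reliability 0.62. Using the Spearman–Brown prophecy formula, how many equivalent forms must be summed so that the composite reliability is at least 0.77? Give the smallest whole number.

3

k ≥ ρ*(1−ρ₁)/(ρ₁(1−ρ*)) = 0.77·0.38 / (0.62·0.23) = 2.052.
Smallest integer k = 3.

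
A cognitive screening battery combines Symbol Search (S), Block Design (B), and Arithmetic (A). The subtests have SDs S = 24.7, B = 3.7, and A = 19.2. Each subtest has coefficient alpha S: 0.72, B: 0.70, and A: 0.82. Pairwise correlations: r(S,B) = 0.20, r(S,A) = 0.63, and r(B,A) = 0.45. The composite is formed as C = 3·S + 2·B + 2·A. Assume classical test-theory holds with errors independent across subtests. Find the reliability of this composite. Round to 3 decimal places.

0.836

Var(C) = 3²·24.7² + 2²·3.7² + 2²·19.2² + 2·[6·24.7·3.7·0.20 + 6·24.7·19.2·0.63 + 4·3.7·19.2·0.45] = 7020.13 + 4060.33 = 11080.5.
Under uncorrelated errors the observed covariances equal the true-score covariances, so only the own-variance terms attenuate.
True-score variance = [3²·24.7²·0.72 + 2²·3.7²·0.70 + 2²·19.2²·0.82] + 4060.33 = 5200.85 + 4060.33 = 9261.19.
Reliability = 9261.19 / 11080.5 = 0.836.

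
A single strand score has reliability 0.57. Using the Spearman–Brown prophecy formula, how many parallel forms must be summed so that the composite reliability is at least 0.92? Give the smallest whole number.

9

k ≥ ρ*(1−ρ₁)/(ρ₁(1−ρ*)) = 0.92·0.43 / (0.57·0.08) = 8.675.
Smallest integer k = 9.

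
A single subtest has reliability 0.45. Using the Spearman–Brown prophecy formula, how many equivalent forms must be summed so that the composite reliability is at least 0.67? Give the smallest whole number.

k ≥ ρ*(1−ρ₁)/(ρ₁(1−ρ*)) = 0.67·0.55 / (0.45·0.33) = 2.481.
Smallest integer k = 3.

3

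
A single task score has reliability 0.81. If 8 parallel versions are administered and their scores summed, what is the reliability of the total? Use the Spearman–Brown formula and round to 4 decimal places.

ρ_k = kρ / (1 + (k−1)ρ) = 8·0.81 / (1 + 7·0.81) = 6.480 / 6.670 = 0.9715.

0.9715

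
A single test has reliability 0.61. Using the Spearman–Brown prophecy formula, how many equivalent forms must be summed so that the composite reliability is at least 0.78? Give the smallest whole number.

3

k ≥ ρ*(1−ρ₁)/(ρ₁(1−ρ*)) = 0.78·0.39 / (0.61·0.22) = 2.267.
Smallest integer k = 3.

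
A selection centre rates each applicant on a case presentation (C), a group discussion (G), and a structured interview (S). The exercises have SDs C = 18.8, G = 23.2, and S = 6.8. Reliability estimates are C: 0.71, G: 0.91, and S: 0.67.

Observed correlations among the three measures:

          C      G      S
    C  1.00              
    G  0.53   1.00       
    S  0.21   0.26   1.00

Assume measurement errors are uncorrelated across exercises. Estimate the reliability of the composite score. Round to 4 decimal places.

Var(C+G+S) = 18.8² + 23.2² + 6.8² + 2·[18.8·23.2·0.53 + 18.8·6.8·0.21 + 23.2·6.8·0.26] = 937.92 + 598.058 = 1535.98.
Under uncorrelated errors the observed covariances equal the true-score covariances, so only the own-variance terms attenuate.
True-score variance = [18.8²·0.71 + 23.2²·0.91 + 6.8²·0.67] + 598.058 = 771.722 + 598.058 = 1369.78.
Reliability = 1369.78 / 1535.98 = 0.8918.

0.8918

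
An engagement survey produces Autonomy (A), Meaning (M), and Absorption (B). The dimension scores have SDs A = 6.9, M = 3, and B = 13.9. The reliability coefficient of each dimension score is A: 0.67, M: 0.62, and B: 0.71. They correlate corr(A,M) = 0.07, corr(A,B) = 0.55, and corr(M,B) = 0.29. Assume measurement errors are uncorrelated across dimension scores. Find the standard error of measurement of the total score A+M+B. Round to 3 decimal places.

8.670

Var(total) = 249.82 + 132.585 = 382.405.
True-score variance = 174.658 + 132.585 = 307.243, so reliability = 0.8034.
Error variance = 382.405 − 307.243 = 75.1622; SEM = √75.1622 = 8.670.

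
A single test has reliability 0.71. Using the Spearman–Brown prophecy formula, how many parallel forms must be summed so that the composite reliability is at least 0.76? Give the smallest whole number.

2

k ≥ ρ*(1−ρ₁)/(ρ₁(1−ρ*)) = 0.76·0.29 / (0.71·0.24) = 1.293.
Smallest integer k = 2.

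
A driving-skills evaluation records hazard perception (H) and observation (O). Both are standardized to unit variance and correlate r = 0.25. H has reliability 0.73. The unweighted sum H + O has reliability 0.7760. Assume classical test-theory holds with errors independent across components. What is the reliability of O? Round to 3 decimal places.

0.710

Var(H+O) = 2 + 2·0.25 = 2.500.
True-score variance = ρ_H + ρ_O + 2·0.25, so 0.7760 = (0.73 + ρ_O + 0.50) / 2.500.
ρ_O = 0.7760·2.500 − 0.73 − 0.50 = 0.710.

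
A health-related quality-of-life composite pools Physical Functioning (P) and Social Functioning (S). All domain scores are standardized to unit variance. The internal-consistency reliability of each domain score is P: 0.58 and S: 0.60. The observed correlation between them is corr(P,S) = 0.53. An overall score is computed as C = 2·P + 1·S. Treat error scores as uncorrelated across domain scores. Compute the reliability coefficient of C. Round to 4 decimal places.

0.7079

Var(C) = 2² + 1 + 2·[2·0.53] = 5 + 2.12 = 7.12.
Because errors are independent across components, Cov(Tᵢ,Tⱼ) = Cov(Xᵢ,Xⱼ); the off-diagonal part of the true-score variance is the same as above.
True-score variance = [2²·0.58 + 0.60] + 2.12 = 2.92 + 2.12 = 5.04.
Reliability = 5.04 / 7.12 = 0.7079.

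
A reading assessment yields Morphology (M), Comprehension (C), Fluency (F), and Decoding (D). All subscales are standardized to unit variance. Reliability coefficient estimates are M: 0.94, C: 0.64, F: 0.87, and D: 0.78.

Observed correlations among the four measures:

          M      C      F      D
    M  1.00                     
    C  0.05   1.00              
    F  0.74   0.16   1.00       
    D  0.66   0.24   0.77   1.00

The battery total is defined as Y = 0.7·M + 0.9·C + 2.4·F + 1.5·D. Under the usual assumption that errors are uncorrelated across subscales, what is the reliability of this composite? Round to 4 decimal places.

Var(Y) = 0.7² + 0.9² + 2.4² + 1.5² + 2·[0.63·0.05 + 1.68·0.74 + 1.05·0.66 + 2.16·0.16 + 1.35·0.24 + 3.6·0.77] = 9.31 + 10.8186 = 20.1286.
Because errors are independent across components, Cov(Tᵢ,Tⱼ) = Cov(Xᵢ,Xⱼ); the off-diagonal part of the true-score variance is the same as above.
True-score variance = [0.7²·0.94 + 0.9²·0.64 + 2.4²·0.87 + 1.5²·0.78] + 10.8186 = 7.7452 + 10.8186 = 18.5638.
Reliability = 18.5638 / 20.1286 = 0.9223.

0.9223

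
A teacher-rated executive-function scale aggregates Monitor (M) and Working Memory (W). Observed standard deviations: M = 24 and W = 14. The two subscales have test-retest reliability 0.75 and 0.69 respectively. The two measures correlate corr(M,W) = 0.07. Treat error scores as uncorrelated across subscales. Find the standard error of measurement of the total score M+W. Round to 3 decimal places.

14.309

Var(total) = 772 + 47.04 = 819.04.
True-score variance = 567.24 + 47.04 = 614.28, so reliability = 0.7500.
Error variance = 819.04 − 614.28 = 204.76; SEM = √204.76 = 14.309.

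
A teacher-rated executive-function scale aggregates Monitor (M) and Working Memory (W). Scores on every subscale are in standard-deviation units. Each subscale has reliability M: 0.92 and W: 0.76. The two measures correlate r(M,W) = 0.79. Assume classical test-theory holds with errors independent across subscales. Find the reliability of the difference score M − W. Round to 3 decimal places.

0.238

Var(M−W) = 1 + 1 − 2·0.79 = 2 − 1.58 = 0.42.
Because errors are independent across components, Cov(Tᵢ,Tⱼ) = Cov(Xᵢ,Xⱼ); the off-diagonal part of the true-score variance is the same as above.
True-score variance = [0.92 + 0.76] − 1.58 = 1.68 − 1.58 = 0.1.
Reliability = 0.1 / 0.42 = 0.238.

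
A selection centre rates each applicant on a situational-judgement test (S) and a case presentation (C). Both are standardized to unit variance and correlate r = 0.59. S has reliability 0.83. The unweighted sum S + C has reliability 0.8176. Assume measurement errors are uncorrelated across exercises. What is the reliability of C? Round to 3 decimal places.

0.590

Var(S+C) = 2 + 2·0.59 = 3.180.
True-score variance = ρ_S + ρ_C + 2·0.59, so 0.8176 = (0.83 + ρ_C + 1.18) / 3.180.
ρ_C = 0.8176·3.180 − 0.83 − 1.18 = 0.590.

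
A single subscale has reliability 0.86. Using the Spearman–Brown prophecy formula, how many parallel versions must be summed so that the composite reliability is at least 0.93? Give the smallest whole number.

k ≥ ρ*(1−ρ₁)/(ρ₁(1−ρ*)) = 0.93·0.14 / (0.86·0.07) = 2.163.
Smallest integer k = 3.

3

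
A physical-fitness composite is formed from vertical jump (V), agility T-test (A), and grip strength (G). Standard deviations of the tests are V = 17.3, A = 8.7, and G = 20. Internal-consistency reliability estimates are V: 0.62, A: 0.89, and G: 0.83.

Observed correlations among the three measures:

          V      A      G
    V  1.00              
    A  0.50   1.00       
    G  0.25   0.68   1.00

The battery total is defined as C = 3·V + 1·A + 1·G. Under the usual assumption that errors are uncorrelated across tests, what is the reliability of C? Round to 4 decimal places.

0.7487

Var(C) = 3²·17.3² + 8.7² + 20² + 2·[3·17.3·8.7·0.50 + 3·17.3·20·0.25 + 8.7·20·0.68] = 3169.3 + 1207.17 = 4376.47.
Under uncorrelated errors the observed covariances equal the true-score covariances, so only the own-variance terms attenuate.
True-score variance = [3²·17.3²·0.62 + 8.7²·0.89 + 20²·0.83] + 1207.17 = 2069.4 + 1207.17 = 3276.57.
Reliability = 3276.57 / 4376.47 = 0.7487.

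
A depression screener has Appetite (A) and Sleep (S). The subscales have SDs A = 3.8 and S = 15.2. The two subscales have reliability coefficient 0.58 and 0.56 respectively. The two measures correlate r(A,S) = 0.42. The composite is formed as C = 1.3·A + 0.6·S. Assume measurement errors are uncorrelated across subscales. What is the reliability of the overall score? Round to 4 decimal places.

Var(C) = 1.3²·3.8² + 0.6²·15.2² + 2·[0.78·3.8·15.2·0.42] = 107.578 + 37.8444 = 145.422.
Under uncorrelated errors the observed covariances equal the true-score covariances, so only the own-variance terms attenuate.
True-score variance = [1.3²·3.8²·0.58 + 0.6²·15.2²·0.56] + 37.8444 = 60.7318 + 37.8444 = 98.5761.
Reliability = 98.5761 / 145.422 = 0.6779.

0.6779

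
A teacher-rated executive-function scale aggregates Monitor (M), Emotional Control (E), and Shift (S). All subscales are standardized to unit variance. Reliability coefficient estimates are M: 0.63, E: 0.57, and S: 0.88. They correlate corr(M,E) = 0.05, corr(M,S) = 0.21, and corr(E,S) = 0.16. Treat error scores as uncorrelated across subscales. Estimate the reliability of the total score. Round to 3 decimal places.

Var(M+E+S) = 3 + 2·[0.05 + 0.21 + 0.16] = 3 + 0.84 = 3.84.
Because errors are independent across components, Cov(Tᵢ,Tⱼ) = Cov(Xᵢ,Xⱼ); the off-diagonal part of the true-score variance is the same as above.
True-score variance = [0.63 + 0.57 + 0.88] + 0.84 = 2.08 + 0.84 = 2.92.
Reliability = 2.92 / 3.84 = 0.760.

0.760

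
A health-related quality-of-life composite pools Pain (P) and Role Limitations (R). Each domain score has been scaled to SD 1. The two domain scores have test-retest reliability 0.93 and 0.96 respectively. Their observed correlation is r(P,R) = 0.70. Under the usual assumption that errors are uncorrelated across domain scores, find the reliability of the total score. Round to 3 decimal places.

0.968

Var(P+R) = 2 + 2·[0.70] = 2 + 1.4 = 3.4.
Because errors are independent across components, Cov(Tᵢ,Tⱼ) = Cov(Xᵢ,Xⱼ); the off-diagonal part of the true-score variance is the same as above.
True-score variance = [0.93 + 0.96] + 1.4 = 1.89 + 1.4 = 3.29.
Reliability = 3.29 / 3.4 = 0.968.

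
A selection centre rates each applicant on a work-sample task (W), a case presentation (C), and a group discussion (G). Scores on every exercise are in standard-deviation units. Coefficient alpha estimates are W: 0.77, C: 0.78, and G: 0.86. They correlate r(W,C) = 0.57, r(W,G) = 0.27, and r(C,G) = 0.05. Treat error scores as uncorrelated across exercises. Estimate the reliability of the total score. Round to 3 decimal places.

0.877

Var(W+C+G) = 3 + 2·[0.57 + 0.27 + 0.05] = 3 + 1.78 = 4.78.
With uncorrelated errors the cross-covariances are all true-score covariance, so they carry over unchanged; only the diagonal terms shrink to ρᵢσᵢ².
True-score variance = [0.77 + 0.78 + 0.86] + 1.78 = 2.41 + 1.78 = 4.19.
Reliability = 4.19 / 4.78 = 0.877.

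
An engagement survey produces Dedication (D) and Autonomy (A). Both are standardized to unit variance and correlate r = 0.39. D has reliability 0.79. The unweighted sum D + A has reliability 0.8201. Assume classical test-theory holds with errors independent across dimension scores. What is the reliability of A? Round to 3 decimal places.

Var(D+A) = 2 + 2·0.39 = 2.780.
True-score variance = ρ_D + ρ_A + 2·0.39, so 0.8201 = (0.79 + ρ_A + 0.78) / 2.780.
ρ_A = 0.8201·2.780 − 0.79 − 0.78 = 0.710.

0.710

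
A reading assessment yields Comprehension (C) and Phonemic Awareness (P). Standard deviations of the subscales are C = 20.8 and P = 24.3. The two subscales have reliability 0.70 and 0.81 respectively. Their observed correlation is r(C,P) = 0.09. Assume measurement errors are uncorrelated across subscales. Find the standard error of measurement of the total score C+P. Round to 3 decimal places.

Var(total) = 1023.13 + 90.9792 = 1114.11.
True-score variance = 781.145 + 90.9792 = 872.124, so reliability = 0.7828.
Error variance = 1114.11 − 872.124 = 241.985; SEM = √241.985 = 15.556.

15.556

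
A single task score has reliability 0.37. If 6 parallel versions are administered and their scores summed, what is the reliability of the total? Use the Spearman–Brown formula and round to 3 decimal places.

ρ_k = kρ / (1 + (k−1)ρ) = 6·0.37 / (1 + 5·0.37) = 2.220 / 2.850 = 0.779.

0.779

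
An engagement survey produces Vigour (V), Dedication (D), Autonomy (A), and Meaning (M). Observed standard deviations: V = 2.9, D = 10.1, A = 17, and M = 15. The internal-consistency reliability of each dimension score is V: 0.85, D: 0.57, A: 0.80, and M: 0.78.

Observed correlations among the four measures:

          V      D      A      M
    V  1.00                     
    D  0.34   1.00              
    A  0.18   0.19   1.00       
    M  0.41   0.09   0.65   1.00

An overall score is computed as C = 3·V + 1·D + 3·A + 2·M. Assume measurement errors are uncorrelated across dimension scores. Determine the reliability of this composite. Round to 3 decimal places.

Var(C) = 3²·2.9² + 10.1² + 3²·17² + 2²·15² + 2·[3·2.9·10.1·0.34 + 9·2.9·17·0.18 + 6·2.9·15·0.41 + 3·10.1·17·0.19 + 2·10.1·15·0.09 + 6·17·15·0.65] = 3678.7 + 2672.78 = 6351.48.
Because errors are independent across components, Cov(Tᵢ,Tⱼ) = Cov(Xᵢ,Xⱼ); the off-diagonal part of the true-score variance is the same as above.
True-score variance = [3²·2.9²·0.85 + 10.1²·0.57 + 3²·17²·0.80 + 2²·15²·0.78] + 2672.78 = 2905.28 + 2672.78 = 5578.06.
Reliability = 5578.06 / 6351.48 = 0.878.

0.878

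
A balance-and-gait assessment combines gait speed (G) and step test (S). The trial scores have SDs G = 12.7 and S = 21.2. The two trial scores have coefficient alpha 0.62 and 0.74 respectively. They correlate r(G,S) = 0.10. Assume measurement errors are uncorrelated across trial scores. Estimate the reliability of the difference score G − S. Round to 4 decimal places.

0.6801

Var(G−S) = 12.7² + 21.2² − 2·12.7·21.2·0.10 = 610.73 − 53.848 = 556.882.
Under uncorrelated errors the observed covariances equal the true-score covariances, so only the own-variance terms attenuate.
True-score variance = [12.7²·0.62 + 21.2²·0.74] − 53.848 = 432.585 − 53.848 = 378.737.
Reliability = 378.737 / 556.882 = 0.6801.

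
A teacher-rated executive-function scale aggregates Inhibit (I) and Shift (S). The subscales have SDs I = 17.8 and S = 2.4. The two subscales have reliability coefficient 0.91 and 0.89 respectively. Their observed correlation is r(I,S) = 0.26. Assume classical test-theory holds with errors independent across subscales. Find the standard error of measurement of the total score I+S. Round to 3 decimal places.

Var(total) = 322.6 + 22.2144 = 344.814.
True-score variance = 293.451 + 22.2144 = 315.665, so reliability = 0.9155.
Error variance = 344.814 − 315.665 = 29.1492; SEM = √29.1492 = 5.399.

5.399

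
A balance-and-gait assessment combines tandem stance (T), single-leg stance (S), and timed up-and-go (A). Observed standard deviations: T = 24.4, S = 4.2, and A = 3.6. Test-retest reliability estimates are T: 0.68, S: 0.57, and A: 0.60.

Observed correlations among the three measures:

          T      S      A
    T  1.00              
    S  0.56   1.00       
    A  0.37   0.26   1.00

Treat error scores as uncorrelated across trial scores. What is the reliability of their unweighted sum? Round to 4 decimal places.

Var(T+S+A) = 24.4² + 4.2² + 3.6² + 2·[24.4·4.2·0.56 + 24.4·3.6·0.37 + 4.2·3.6·0.26] = 625.96 + 187.642 = 813.602.
With uncorrelated errors the cross-covariances are all true-score covariance, so they carry over unchanged; only the diagonal terms shrink to ρᵢσᵢ².
True-score variance = [24.4²·0.68 + 4.2²·0.57 + 3.6²·0.60] + 187.642 = 422.676 + 187.642 = 610.317.
Reliability = 610.317 / 813.602 = 0.7501.

0.7501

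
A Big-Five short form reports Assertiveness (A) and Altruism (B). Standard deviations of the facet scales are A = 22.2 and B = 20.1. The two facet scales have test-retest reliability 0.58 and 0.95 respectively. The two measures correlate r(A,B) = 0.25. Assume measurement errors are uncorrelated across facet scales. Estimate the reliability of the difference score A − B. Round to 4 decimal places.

0.6628

Var(A−B) = 22.2² + 20.1² − 2·22.2·20.1·0.25 = 896.85 − 223.11 = 673.74.
Under uncorrelated errors the observed covariances equal the true-score covariances, so only the own-variance terms attenuate.
True-score variance = [22.2²·0.58 + 20.1²·0.95] − 223.11 = 669.657 − 223.11 = 446.547.
Reliability = 446.547 / 673.74 = 0.6628.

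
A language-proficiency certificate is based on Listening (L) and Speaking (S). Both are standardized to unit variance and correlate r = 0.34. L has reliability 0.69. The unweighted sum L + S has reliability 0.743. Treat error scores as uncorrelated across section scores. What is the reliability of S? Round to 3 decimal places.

0.621

Var(L+S) = 2 + 2·0.34 = 2.680.
True-score variance = ρ_L + ρ_S + 2·0.34, so 0.743 = (0.69 + ρ_S + 0.68) / 2.680.
ρ_S = 0.743·2.680 − 0.69 − 0.68 = 0.621.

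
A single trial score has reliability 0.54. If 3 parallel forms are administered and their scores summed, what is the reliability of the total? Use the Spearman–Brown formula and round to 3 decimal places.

ρ_k = kρ / (1 + (k−1)ρ) = 3·0.54 / (1 + 2·0.54) = 1.620 / 2.080 = 0.779.

0.779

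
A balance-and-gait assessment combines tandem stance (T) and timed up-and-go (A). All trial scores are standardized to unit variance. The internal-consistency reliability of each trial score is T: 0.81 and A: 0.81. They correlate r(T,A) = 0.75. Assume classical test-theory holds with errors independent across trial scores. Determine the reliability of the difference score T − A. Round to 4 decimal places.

0.2400

Var(T−A) = 1 + 1 − 2·0.75 = 2 − 1.5 = 0.5.
Under uncorrelated errors the observed covariances equal the true-score covariances, so only the own-variance terms attenuate.
True-score variance = [0.81 + 0.81] − 1.5 = 1.62 − 1.5 = 0.12.
Reliability = 0.12 / 0.5 = 0.2400.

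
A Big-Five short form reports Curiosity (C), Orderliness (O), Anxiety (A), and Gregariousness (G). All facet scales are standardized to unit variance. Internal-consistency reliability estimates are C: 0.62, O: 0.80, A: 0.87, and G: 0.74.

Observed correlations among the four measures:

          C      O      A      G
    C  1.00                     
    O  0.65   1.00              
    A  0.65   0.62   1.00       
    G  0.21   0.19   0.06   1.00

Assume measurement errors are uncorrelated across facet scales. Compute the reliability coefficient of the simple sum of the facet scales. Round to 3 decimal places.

Var(C+O+A+G) = 4 + 2·[0.65 + 0.65 + 0.21 + 0.62 + 0.19 + 0.06] = 4 + 4.76 = 8.76.
With uncorrelated errors the cross-covariances are all true-score covariance, so they carry over unchanged; only the diagonal terms shrink to ρᵢσᵢ².
True-score variance = [0.62 + 0.80 + 0.87 + 0.74] + 4.76 = 3.03 + 4.76 = 7.79.
Reliability = 7.79 / 8.76 = 0.889.

0.889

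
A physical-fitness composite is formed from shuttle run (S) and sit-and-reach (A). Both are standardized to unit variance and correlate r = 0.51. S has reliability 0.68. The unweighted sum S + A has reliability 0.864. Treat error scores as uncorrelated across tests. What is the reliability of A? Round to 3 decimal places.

0.909

Var(S+A) = 2 + 2·0.51 = 3.020.
True-score variance = ρ_S + ρ_A + 2·0.51, so 0.864 = (0.68 + ρ_A + 1.02) / 3.020.
ρ_A = 0.864·3.020 − 0.68 − 1.02 = 0.909.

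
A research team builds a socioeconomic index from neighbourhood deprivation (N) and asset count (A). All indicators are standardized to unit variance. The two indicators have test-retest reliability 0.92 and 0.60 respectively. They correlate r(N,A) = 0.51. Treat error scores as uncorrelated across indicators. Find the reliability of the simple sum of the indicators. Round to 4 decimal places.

Var(N+A) = 2 + 2·[0.51] = 2 + 1.02 = 3.02.
Under uncorrelated errors the observed covariances equal the true-score covariances, so only the own-variance terms attenuate.
True-score variance = [0.92 + 0.60] + 1.02 = 1.52 + 1.02 = 2.54.
Reliability = 2.54 / 3.02 = 0.8411.

0.8411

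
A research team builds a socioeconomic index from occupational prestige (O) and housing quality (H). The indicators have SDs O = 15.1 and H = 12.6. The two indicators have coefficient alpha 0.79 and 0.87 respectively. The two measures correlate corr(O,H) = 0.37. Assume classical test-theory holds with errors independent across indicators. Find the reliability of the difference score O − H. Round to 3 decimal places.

Var(O−H) = 15.1² + 12.6² − 2·15.1·12.6·0.37 = 386.77 − 140.792 = 245.978.
Because errors are independent across components, Cov(Tᵢ,Tⱼ) = Cov(Xᵢ,Xⱼ); the off-diagonal part of the true-score variance is the same as above.
True-score variance = [15.1²·0.79 + 12.6²·0.87] − 140.792 = 318.249 − 140.792 = 177.457.
Reliability = 177.457 / 245.978 = 0.721.

0.721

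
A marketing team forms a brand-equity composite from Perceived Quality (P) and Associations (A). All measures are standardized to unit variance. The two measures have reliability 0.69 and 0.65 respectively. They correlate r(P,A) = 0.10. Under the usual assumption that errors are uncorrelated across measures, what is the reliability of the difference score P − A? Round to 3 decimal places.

0.633

Var(P−A) = 1 + 1 − 2·0.10 = 2 − 0.2 = 1.8.
Because errors are independent across components, Cov(Tᵢ,Tⱼ) = Cov(Xᵢ,Xⱼ); the off-diagonal part of the true-score variance is the same as above.
True-score variance = [0.69 + 0.65] − 0.2 = 1.34 − 0.2 = 1.14.
Reliability = 1.14 / 1.8 = 0.633.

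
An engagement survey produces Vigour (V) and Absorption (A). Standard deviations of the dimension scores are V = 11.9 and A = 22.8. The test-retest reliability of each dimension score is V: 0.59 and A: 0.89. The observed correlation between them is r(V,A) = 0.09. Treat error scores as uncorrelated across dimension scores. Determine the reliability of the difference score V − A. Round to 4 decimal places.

0.8119

Var(V−A) = 11.9² + 22.8² − 2·11.9·22.8·0.09 = 661.45 − 48.8376 = 612.612.
Because errors are independent across components, Cov(Tᵢ,Tⱼ) = Cov(Xᵢ,Xⱼ); the off-diagonal part of the true-score variance is the same as above.
True-score variance = [11.9²·0.59 + 22.8²·0.89] − 48.8376 = 546.208 − 48.8376 = 497.37.
Reliability = 497.37 / 612.612 = 0.8119.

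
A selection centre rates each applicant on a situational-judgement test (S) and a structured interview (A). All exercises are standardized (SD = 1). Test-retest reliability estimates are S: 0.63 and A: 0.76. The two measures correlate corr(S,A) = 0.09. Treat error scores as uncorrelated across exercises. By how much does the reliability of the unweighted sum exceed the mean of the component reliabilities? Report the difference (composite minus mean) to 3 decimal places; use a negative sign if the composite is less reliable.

0.025

Var(sum) = 2 + 0.18 = 2.18; true-score variance = 1.39 + 0.18 = 1.57; composite reliability = 0.7202.
Mean component reliability = 0.6950.
Difference = 0.7202 − 0.6950 = 0.025.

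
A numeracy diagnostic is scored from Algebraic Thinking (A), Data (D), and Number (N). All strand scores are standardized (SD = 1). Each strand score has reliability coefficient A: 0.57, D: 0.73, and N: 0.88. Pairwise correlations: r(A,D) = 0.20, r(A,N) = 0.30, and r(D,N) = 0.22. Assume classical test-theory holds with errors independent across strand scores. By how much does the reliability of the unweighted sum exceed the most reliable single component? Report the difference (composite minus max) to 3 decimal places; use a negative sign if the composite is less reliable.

-0.065

Var(sum) = 3 + 1.44 = 4.44; true-score variance = 2.18 + 1.44 = 3.62; composite reliability = 0.8153.
Max component reliability = 0.8800.
Difference = 0.8153 − 0.8800 = -0.065.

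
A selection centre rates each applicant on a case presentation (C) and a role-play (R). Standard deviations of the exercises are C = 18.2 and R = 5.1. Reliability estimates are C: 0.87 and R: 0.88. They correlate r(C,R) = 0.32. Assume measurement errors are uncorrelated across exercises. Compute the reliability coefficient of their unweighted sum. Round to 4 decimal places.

Var(C+R) = 18.2² + 5.1² + 2·[18.2·5.1·0.32] = 357.25 + 59.4048 = 416.655.
Because errors are independent across components, Cov(Tᵢ,Tⱼ) = Cov(Xᵢ,Xⱼ); the off-diagonal part of the true-score variance is the same as above.
True-score variance = [18.2²·0.87 + 5.1²·0.88] + 59.4048 = 311.068 + 59.4048 = 370.472.
Reliability = 370.472 / 416.655 = 0.8892.

0.8892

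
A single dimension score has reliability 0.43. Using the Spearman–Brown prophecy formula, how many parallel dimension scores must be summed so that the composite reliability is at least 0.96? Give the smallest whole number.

32

k ≥ ρ*(1−ρ₁)/(ρ₁(1−ρ*)) = 0.96·0.57 / (0.43·0.04) = 31.814.
Smallest integer k = 32.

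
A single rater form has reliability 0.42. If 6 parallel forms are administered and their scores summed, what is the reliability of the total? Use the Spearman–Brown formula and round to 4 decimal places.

ρ_k = kρ / (1 + (k−1)ρ) = 6·0.42 / (1 + 5·0.42) = 2.520 / 3.100 = 0.8129.

0.8129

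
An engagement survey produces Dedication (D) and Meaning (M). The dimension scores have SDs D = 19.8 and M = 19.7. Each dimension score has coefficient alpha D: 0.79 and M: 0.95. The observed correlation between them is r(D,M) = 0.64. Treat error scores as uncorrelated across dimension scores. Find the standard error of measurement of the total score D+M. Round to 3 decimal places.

Var(total) = 780.13 + 499.277 = 1279.41.
True-score variance = 678.397 + 499.277 = 1177.67, so reliability = 0.9205.
Error variance = 1279.41 − 1177.67 = 101.733; SEM = √101.733 = 10.086.

10.086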